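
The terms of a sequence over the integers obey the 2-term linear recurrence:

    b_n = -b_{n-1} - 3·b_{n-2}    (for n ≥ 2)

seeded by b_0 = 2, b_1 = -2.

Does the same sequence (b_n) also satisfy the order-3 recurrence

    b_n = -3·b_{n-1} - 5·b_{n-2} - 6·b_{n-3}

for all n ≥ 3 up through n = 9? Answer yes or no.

yes

Terms b_0..b_9: 2, -2, -4, 10, 2, -32, 26, 70, -148, -62
n=3: candidate gives 10, actual b_3 = 10 ✓
n=4: candidate gives 2, actual b_4 = 2 ✓
n=5: candidate gives -32, actual b_5 = -32 ✓
n=6: candidate gives 26, actual b_6 = 26 ✓
n=7: candidate gives 70, actual b_7 = 70 ✓
n=8: candidate gives -148, actual b_8 = -148 ✓
n=9: candidate gives -62, actual b_9 = -62 ✓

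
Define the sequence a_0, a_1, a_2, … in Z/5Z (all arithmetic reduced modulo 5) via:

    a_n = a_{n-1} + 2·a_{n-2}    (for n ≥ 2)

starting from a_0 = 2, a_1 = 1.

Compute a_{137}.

1

a_2 = 1·1 + 2·2 = 0
a_3 = 1·0 + 2·1 = 2
a_4 = 1·2 + 2·0 = 2
a_5 = 1·2 + 2·2 = 1
(a_4, a_5) = (2, 1) = (a_0, a_1), so the sequence has period 4.
137 ≡ 1 (mod 4), hence a_137 = a_1 = 1.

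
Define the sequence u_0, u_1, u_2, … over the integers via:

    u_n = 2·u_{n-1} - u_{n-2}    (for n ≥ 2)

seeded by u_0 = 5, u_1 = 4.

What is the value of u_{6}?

-1

u_2 = 2·4 + -1·5 = 3
u_3 = 2·3 + -1·4 = 2
u_4 = 2·2 + -1·3 = 1
u_5 = 2·1 + -1·2 = 0
u_6 = 2·0 + -1·1 = -1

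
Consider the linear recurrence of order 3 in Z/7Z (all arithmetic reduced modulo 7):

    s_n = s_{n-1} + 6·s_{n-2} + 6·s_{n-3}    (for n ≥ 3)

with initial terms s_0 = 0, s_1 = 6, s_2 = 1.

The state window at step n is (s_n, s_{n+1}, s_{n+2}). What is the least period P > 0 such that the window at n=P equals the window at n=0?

n=0: window = (0, 6, 1)
n=1: window = (6, 1, 2)
n=2: window = (1, 2, 2)
n=3: window = (2, 2, 6)
n=4: window = (2, 6, 2)
n=5: window = (6, 2, 1)
n=6: window = (2, 1, 0)
n=7: window = (1, 0, 4)
n=8: window = (0, 4, 3)
n=9: window = (4, 3, 6)
n=10: window = (3, 6, 6)
n=11: window = (6, 6, 4)
n=12: window = (6, 4, 6)
n=13: window = (4, 6, 3)
n=14: window = (6, 3, 0)
n=15: window = (3, 0, 5)
n=16: window = (0, 5, 2)
n=17: window = (5, 2, 4)
n=18: window = (2, 4, 4)
n=19: window = (4, 4, 5)
n=20: window = (4, 5, 4)
n=21: window = (5, 4, 2)
n=22: window = (4, 2, 0)
n=23: window = (2, 0, 1)
n=24: window = (0, 1, 6)
n=25: window = (1, 6, 5)
n=26: window = (6, 5, 5)
n=27: window = (5, 5, 1)
n=28: window = (5, 1, 5)
n=29: window = (1, 5, 6)
n=30: window = (5, 6, 0)
n=31: window = (6, 0, 3)
n=32: window = (0, 3, 4)
n=33: window = (3, 4, 1)
n=34: window = (4, 1, 1)
n=35: window = (1, 1, 3)
n=36: window = (1, 3, 1)
n=37: window = (3, 1, 4)
n=38: window = (1, 4, 0)
n=39: window = (4, 0, 2)
n=40: window = (0, 2, 5)
…
n=46: window = (3, 5, 0)
n=47: window = (5, 0, 6)
n=48: window = (0, 6, 1)
window at n=48 equals window at n=0 → period = 48

48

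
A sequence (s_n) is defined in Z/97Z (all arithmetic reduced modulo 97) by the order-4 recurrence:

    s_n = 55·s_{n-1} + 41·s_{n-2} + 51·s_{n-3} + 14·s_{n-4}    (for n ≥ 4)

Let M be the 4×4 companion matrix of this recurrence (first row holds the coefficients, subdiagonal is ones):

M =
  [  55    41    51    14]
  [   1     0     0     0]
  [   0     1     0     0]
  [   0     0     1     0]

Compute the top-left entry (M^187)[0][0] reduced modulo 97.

(M^187)[0][0] is the top entry after applying M 187 times to the unit state (1, 0, 0, 0). Equivalently it is h_{190} for the auxiliary sequence (h_n) obeying the same recurrence with h_3 = 1 and h_i = 0 for 0 ≤ i < 3:
h_4 = 55·1 + 41·0 + 51·0 + 14·0 = 55
h_5 = 55·55 + 41·1 + 51·0 + 14·0 = 59
h_6 = 55·59 + 41·55 + 51·1 + 14·0 = 22
h_7 = 55·22 + 41·59 + 51·55 + 14·1 = 46
h_8 = 55·46 + 41·22 + 51·59 + 14·55 = 33
h_9 = 55·33 + 41·46 + 51·22 + 14·59 = 23
Continuing the recurrence:
  h_10 = 34;  h_11 = 96;  h_12 = 64;  h_13 = 6;  h_14 = 81;  h_15 = 94
  h_16 = 90;  h_17 = 21;  h_18 = 6;  h_19 = 16;  h_20 = 62;  h_21 = 10
  h_22 = 15;  h_23 = 62;  h_24 = 68;  h_25 = 9;  h_26 = 59;  h_27 = 93
  h_28 = 21;  h_29 = 52;  h_30 = 75;  h_31 = 94;  h_32 = 36;  h_33 = 8
  h_34 = 0;  h_35 = 85;  h_36 = 58;  h_37 = 94;  h_38 = 49;  h_39 = 27
  h_40 = 79;  h_41 = 52;  h_42 = 14;  h_43 = 34;  h_44 = 91;  h_45 = 81
  h_46 = 28;  h_47 = 84;  h_48 = 18;  h_49 = 12;  h_50 = 60;  h_51 = 66
  h_52 = 67;  h_53 = 16;  h_54 = 73;  h_55 = 88;  h_56 = 81;  h_57 = 79
  h_58 = 81;  h_59 = 59;  h_60 = 89;  h_61 = 38;  h_62 = 85;  h_63 = 55
  h_64 = 91;  h_65 = 2;  h_66 = 76;  h_67 = 70;  h_68 = 0;  h_69 = 81
  h_70 = 68;  h_71 = 87;  h_72 = 64;  h_73 = 49;  h_74 = 38;  h_75 = 45
  h_76 = 56;  h_77 = 80;  h_78 = 17;  h_79 = 38;  h_80 = 85;  h_81 = 72
  h_82 = 18;  h_83 = 79;  h_84 = 51;  h_85 = 16;  h_86 = 74;  h_87 = 91
  h_88 = 63;  h_89 = 39;  h_90 = 26;  h_91 = 47;  h_92 = 23;  h_93 = 20
  h_94 = 51;  h_95 = 24;  h_96 = 0;  h_97 = 82;  h_98 = 46;  h_99 = 20
  h_100 = 87;  h_101 = 78;  h_102 = 15;  h_103 = 10;  h_104 = 56;  h_105 = 12
  h_106 = 87;  h_107 = 28;  h_108 = 4;  h_109 = 56;  h_110 = 70;  h_111 = 49
  h_112 = 38;  h_113 = 14;  h_114 = 84;  h_115 = 58;  h_116 = 23;  h_117 = 72
  h_118 = 16;  h_119 = 94;  h_120 = 23;  h_121 = 56;  h_122 = 20;  h_123 = 65
  h_124 = 7;  h_125 = 4;  h_126 = 28;  h_127 = 61;  h_128 = 52;  h_129 = 55
  h_130 = 27;  h_131 = 68;  h_132 = 38;  h_133 = 41;  h_134 = 93;  h_135 = 83
  h_136 = 40;  h_137 = 56;  h_138 = 70;  h_139 = 36;  h_140 = 21;  h_141 = 1
  h_142 = 46;  h_143 = 72;  h_144 = 80;  h_145 = 12;  h_146 = 11;  h_147 = 74
  h_148 = 45;  h_149 = 30;  h_150 = 51;  h_151 = 91;  h_152 = 41;  h_153 = 83
  h_154 = 58;  h_155 = 64;  h_156 = 35;  h_157 = 36;  h_158 = 22;  h_159 = 32
  h_160 = 41;  h_161 = 52;  h_162 = 79;  h_163 = 92;  h_164 = 79;  h_165 = 70
  h_166 = 83;  h_167 = 45;  h_168 = 78;  h_169 = 96;  h_170 = 4;  h_171 = 34
  h_172 = 68;  h_173 = 86;  h_174 = 93;  h_175 = 72;  h_176 = 16;  h_177 = 79
  h_178 = 81;  h_179 = 12;  h_180 = 86;  h_181 = 80;  h_182 = 69;  h_183 = 86
  h_184 = 39;  h_185 = 28;  h_186 = 52;  h_187 = 23;  h_188 = 36
h_189 = 55·36 + 41·23 + 51·52 + 14·28 = 50
h_190 = 55·50 + 41·36 + 51·23 + 14·52 = 16

16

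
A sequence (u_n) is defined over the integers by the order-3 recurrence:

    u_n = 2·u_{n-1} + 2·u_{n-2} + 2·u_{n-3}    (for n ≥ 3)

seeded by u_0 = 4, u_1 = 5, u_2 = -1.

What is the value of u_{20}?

1079481280

u_3 = 2·-1 + 2·5 + 2·4 = 16
u_4 = 2·16 + 2·-1 + 2·5 = 40
u_5 = 2·40 + 2·16 + 2·-1 = 110
u_6 = 2·110 + 2·40 + 2·16 = 332
u_7 = 2·332 + 2·110 + 2·40 = 964
u_8 = 2·964 + 2·332 + 2·110 = 2812
u_9 = 2·2812 + 2·964 + 2·332 = 8216
u_10 = 2·8216 + 2·2812 + 2·964 = 23984
u_11 = 2·23984 + 2·8216 + 2·2812 = 70024
u_12 = 2·70024 + 2·23984 + 2·8216 = 204448
u_13 = 2·204448 + 2·70024 + 2·23984 = 596912
u_14 = 2·596912 + 2·204448 + 2·70024 = 1742768
u_15 = 2·1742768 + 2·596912 + 2·204448 = 5088256
u_16 = 2·5088256 + 2·1742768 + 2·596912 = 14855872
u_17 = 2·14855872 + 2·5088256 + 2·1742768 = 43373792
u_18 = 2·43373792 + 2·14855872 + 2·5088256 = 126635840
u_19 = 2·126635840 + 2·43373792 + 2·14855872 = 369731008
u_20 = 2·369731008 + 2·126635840 + 2·43373792 = 1079481280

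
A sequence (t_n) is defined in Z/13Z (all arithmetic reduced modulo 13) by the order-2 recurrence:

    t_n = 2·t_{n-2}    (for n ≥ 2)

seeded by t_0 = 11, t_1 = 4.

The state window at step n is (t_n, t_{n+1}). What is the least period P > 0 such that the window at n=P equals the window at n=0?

24

n=0: window = (11, 4)
n=1: window = (4, 9)
n=2: window = (9, 8)
n=3: window = (8, 5)
n=4: window = (5, 3)
n=5: window = (3, 10)
n=6: window = (10, 6)
n=7: window = (6, 7)
n=8: window = (7, 12)
n=9: window = (12, 1)
n=10: window = (1, 11)
n=11: window = (11, 2)
n=12: window = (2, 9)
n=13: window = (9, 4)
n=14: window = (4, 5)
n=15: window = (5, 8)
n=16: window = (8, 10)
n=17: window = (10, 3)
n=18: window = (3, 7)
n=19: window = (7, 6)
n=20: window = (6, 1)
n=21: window = (1, 12)
n=22: window = (12, 2)
n=23: window = (2, 11)
n=24: window = (11, 4)
window at n=24 equals window at n=0 → period = 24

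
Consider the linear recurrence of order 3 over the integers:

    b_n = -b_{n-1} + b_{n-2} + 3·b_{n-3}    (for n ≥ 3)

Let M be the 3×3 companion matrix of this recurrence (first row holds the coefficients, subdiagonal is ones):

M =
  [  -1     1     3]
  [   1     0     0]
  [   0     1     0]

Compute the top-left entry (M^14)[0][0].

-128

(M^14)[0][0] is the top entry after applying M 14 times to the unit state (1, 0, 0). Equivalently it is h_{16} for the auxiliary sequence (h_n) obeying the same recurrence with h_2 = 1 and h_i = 0 for 0 ≤ i < 2:
h_3 = -1·1 + 1·0 + 3·0 = -1
h_4 = -1·-1 + 1·1 + 3·0 = 2
h_5 = -1·2 + 1·-1 + 3·1 = 0
h_6 = -1·0 + 1·2 + 3·-1 = -1
h_7 = -1·-1 + 1·0 + 3·2 = 7
h_8 = -1·7 + 1·-1 + 3·0 = -8
h_9 = -1·-8 + 1·7 + 3·-1 = 12
h_10 = -1·12 + 1·-8 + 3·7 = 1
h_11 = -1·1 + 1·12 + 3·-8 = -13
h_12 = -1·-13 + 1·1 + 3·12 = 50
h_13 = -1·50 + 1·-13 + 3·1 = -60
h_14 = -1·-60 + 1·50 + 3·-13 = 71
h_15 = -1·71 + 1·-60 + 3·50 = 19
h_16 = -1·19 + 1·71 + 3·-60 = -128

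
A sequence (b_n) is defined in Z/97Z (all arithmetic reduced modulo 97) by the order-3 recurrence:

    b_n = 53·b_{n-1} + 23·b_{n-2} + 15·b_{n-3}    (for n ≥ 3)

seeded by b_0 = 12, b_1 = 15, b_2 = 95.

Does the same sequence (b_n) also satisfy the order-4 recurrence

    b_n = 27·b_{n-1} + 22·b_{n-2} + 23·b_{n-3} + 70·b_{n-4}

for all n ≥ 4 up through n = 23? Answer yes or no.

Terms b_0..b_23: 12, 15, 95, 31, 76, 55, 84, 67, 3, 50, 38, 8, 11, 76, 36, 38, 5, 30, 44, 90, 24, 25, 26, 82
n=4: candidate gives 38, actual b_4 = 76 ✗

no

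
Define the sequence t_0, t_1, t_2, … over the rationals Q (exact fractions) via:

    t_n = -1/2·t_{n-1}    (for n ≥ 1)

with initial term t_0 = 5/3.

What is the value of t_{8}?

t_1 = -1/2·5/3 = -5/6
t_2 = -1/2·-5/6 = 5/12
t_3 = -1/2·5/12 = -5/24
t_4 = -1/2·-5/24 = 5/48
t_5 = -1/2·5/48 = -5/96
t_6 = -1/2·-5/96 = 5/192
t_7 = -1/2·5/192 = -5/384
t_8 = -1/2·-5/384 = 5/768

5/768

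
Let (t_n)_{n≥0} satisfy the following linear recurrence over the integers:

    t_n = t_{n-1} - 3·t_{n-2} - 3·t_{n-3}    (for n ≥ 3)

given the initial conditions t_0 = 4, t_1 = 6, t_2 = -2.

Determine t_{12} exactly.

t_3 = 1·-2 + -3·6 + -3·4 = -32
t_4 = 1·-32 + -3·-2 + -3·6 = -44
t_5 = 1·-44 + -3·-32 + -3·-2 = 58
t_6 = 1·58 + -3·-44 + -3·-32 = 286
t_7 = 1·286 + -3·58 + -3·-44 = 244
t_8 = 1·244 + -3·286 + -3·58 = -788
t_9 = 1·-788 + -3·244 + -3·286 = -2378
t_10 = 1·-2378 + -3·-788 + -3·244 = -746
t_11 = 1·-746 + -3·-2378 + -3·-788 = 8752
t_12 = 1·8752 + -3·-746 + -3·-2378 = 18124

18124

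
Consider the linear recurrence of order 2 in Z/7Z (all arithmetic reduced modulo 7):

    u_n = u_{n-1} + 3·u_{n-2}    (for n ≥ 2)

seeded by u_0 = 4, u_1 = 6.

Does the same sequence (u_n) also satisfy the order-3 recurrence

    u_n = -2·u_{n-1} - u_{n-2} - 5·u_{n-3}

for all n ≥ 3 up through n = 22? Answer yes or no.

Terms u_0..u_22: 4, 6, 4, 1, 6, 2, 6, 5, 2, 3, 2, 4, 3, 1, 3, 6, 1, 5, 1, 2, 5, 4, 5
n=3: candidate gives 1, actual u_3 = 1 ✓
n=4: candidate gives 6, actual u_4 = 6 ✓
n=5: candidate gives 2, actual u_5 = 2 ✓
n=6: candidate gives 6, actual u_6 = 6 ✓
n=7: candidate gives 5, actual u_7 = 5 ✓
n=8: candidate gives 2, actual u_8 = 2 ✓
n=9: candidate gives 3, actual u_9 = 3 ✓
n=10: candidate gives 2, actual u_10 = 2 ✓
n=11: candidate gives 4, actual u_11 = 4 ✓
n=12: candidate gives 3, actual u_12 = 3 ✓
n=13: candidate gives 1, actual u_13 = 1 ✓
n=14: candidate gives 3, actual u_14 = 3 ✓
n=15: candidate gives 6, actual u_15 = 6 ✓
n=16: candidate gives 1, actual u_16 = 1 ✓
n=17: candidate gives 5, actual u_17 = 5 ✓
n=18: candidate gives 1, actual u_18 = 1 ✓
n=19: candidate gives 2, actual u_19 = 2 ✓
n=20: candidate gives 5, actual u_20 = 5 ✓
n=21: candidate gives 4, actual u_21 = 4 ✓
n=22: candidate gives 5, actual u_22 = 5 ✓

yes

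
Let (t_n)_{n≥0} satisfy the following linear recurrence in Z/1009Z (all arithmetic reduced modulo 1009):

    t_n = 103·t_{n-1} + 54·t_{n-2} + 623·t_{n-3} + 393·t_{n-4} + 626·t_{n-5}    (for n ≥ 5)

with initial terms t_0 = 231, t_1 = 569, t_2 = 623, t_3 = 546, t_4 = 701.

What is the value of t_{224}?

t_5 = 103·701 + 54·546 + 623·623 + 393·569 + 626·231 = 389
t_6 = 103·389 + 54·701 + 623·546 + 393·623 + 626·569 = 22
t_7 = 103·22 + 54·389 + 623·701 + 393·546 + 626·623 = 76
t_8 = 103·76 + 54·22 + 623·389 + 393·701 + 626·546 = 912
t_9 = 103·912 + 54·76 + 623·22 + 393·389 + 626·701 = 176
t_10 = 103·176 + 54·912 + 623·76 + 393·22 + 626·389 = 617
Continuing the recurrence:
  t_11 = 769;  t_12 = 567;  t_13 = 372;  t_14 = 650;  t_15 = 676;  t_16 = 430
  t_17 = 80;  t_18 = 542;  t_19 = 685;  t_20 = 214;  t_21 = 99;  t_22 = 249
  t_23 = 927;  t_24 = 423;  t_25 = 872;  t_26 = 432;  t_27 = 495;  t_28 = 951
  t_29 = 385;  t_30 = 97;  t_31 = 519;  t_32 = 406;  t_33 = 85;  t_34 = 504
  t_35 = 8;  t_36 = 407;  t_37 = 164;  t_38 = 508;  t_39 = 746;  t_40 = 89
  t_41 = 58;  t_42 = 916;  t_43 = 300;  t_44 = 963;  t_45 = 752;  t_46 = 300
  t_47 = 623;  t_48 = 179;  t_49 = 210;  t_50 = 86;  t_51 = 323;  t_52 = 481
  t_53 = 339;  t_54 = 571;  t_55 = 589;  t_56 = 746;  t_57 = 700;  t_58 = 785
  t_59 = 887;  t_60 = 763;  t_61 = 533;  t_62 = 969;  t_63 = 60;  t_64 = 580
  t_65 = 705;  t_66 = 158;  t_67 = 534;  t_68 = 400;  t_69 = 406;  t_70 = 505
  t_71 = 275;  t_72 = 889;  t_73 = 583;  t_74 = 476;  t_75 = 121;  t_76 = 677
  t_77 = 114;  t_78 = 688;  t_79 = 796;  t_80 = 226;  t_81 = 904;  t_82 = 566
  t_83 = 590;  t_84 = 570;  t_85 = 557;  t_86 = 975;  t_87 = 241;  t_88 = 762
  t_89 = 279;  t_90 = 398;  t_91 = 833;  t_92 = 924;  t_93 = 73;  t_94 = 351
  t_95 = 635;  t_96 = 383;  t_97 = 506;  t_98 = 232;  t_99 = 342;  t_100 = 903
  t_101 = 437;  t_102 = 399;  t_103 = 820;  t_104 = 786;  t_105 = 934;  t_106 = 245
  t_107 = 240;  t_108 = 189;  t_109 = 854;  t_110 = 377;  t_111 = 370;  t_112 = 764
  t_113 = 459;  t_114 = 880;  t_115 = 134;  t_116 = 312;  t_117 = 148;  t_118 = 70
  t_119 = 875;  t_120 = 108;  t_121 = 292;  t_122 = 945;  t_123 = 15;  t_124 = 332
  t_125 = 923;  t_126 = 489;  t_127 = 446;  t_128 = 219;  t_129 = 642;  t_130 = 750
  t_131 = 240;  t_132 = 42;  t_133 = 142;  t_134 = 361;  t_135 = 176;  t_136 = 224
  t_137 = 553;  t_138 = 823;  t_139 = 441;  t_140 = 958;  t_141 = 923;  t_142 = 432
  t_143 = 380;  t_144 = 555;  t_145 = 595;  t_146 = 984;  t_147 = 0;  t_148 = 977
  t_149 = 381;  t_150 = 596;  t_151 = 971;  t_152 = 807;  t_153 = 894;  t_154 = 509
  t_155 = 49;  t_156 = 992;  t_157 = 50;  t_158 = 357;  t_159 = 504;  t_160 = 208
  t_161 = 566;  t_162 = 173;  t_163 = 175;  t_164 = 303;  t_165 = 620;  t_166 = 98
  t_167 = 771;  t_168 = 357;  t_169 = 694;  t_170 = 835;  t_171 = 916;  t_172 = 91
  t_173 = 681;  t_174 = 769;  t_175 = 967;  t_176 = 93;  t_177 = 770;  t_178 = 678
  t_179 = 589;  t_180 = 8;  t_181 = 580;  t_182 = 108;  t_183 = 60;  t_184 = 568
  t_185 = 754;  t_186 = 324;  t_187 = 514;  t_188 = 827;  t_189 = 57;  t_190 = 438
  t_191 = 608;  t_192 = 713;  t_193 = 49;  t_194 = 533;  t_195 = 831;  t_196 = 537
  t_197 = 838;  t_198 = 383;  t_199 = 872;  t_200 = 660;  t_201 = 83;  t_202 = 293
  t_203 = 124;  t_204 = 662;  t_205 = 936;  t_206 = 158;  t_207 = 49;  t_208 = 163
  t_209 = 101;  t_210 = 543;  t_211 = 595;  t_212 = 49;  t_213 = 589;  t_214 = 287
  t_215 = 716;  t_216 = 360;  t_217 = 88;  t_218 = 554;  t_219 = 484;  t_220 = 835
  t_221 = 837;  t_222 = 352
t_223 = 103·352 + 54·837 + 623·835 + 393·484 + 626·554 = 523
t_224 = 103·523 + 54·352 + 623·837 + 393·835 + 626·484 = 541

541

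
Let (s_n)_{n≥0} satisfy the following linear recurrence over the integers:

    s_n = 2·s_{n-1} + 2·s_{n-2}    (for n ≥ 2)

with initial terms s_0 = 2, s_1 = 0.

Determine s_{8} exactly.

1312

s_2 = 2·0 + 2·2 = 4
s_3 = 2·4 + 2·0 = 8
s_4 = 2·8 + 2·4 = 24
s_5 = 2·24 + 2·8 = 64
s_6 = 2·64 + 2·24 = 176
s_7 = 2·176 + 2·64 = 480
s_8 = 2·480 + 2·176 = 1312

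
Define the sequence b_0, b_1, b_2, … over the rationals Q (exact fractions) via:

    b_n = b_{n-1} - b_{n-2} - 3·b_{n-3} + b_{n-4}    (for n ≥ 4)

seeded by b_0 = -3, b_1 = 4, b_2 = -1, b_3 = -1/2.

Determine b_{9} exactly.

b_4 = 1·-1/2 + -1·-1 + -3·4 + 1·-3 = -29/2
b_5 = 1·-29/2 + -1·-1/2 + -3·-1 + 1·4 = -7
b_6 = 1·-7 + -1·-29/2 + -3·-1/2 + 1·-1 = 8
b_7 = 1·8 + -1·-7 + -3·-29/2 + 1·-1/2 = 58
b_8 = 1·58 + -1·8 + -3·-7 + 1·-29/2 = 113/2
b_9 = 1·113/2 + -1·58 + -3·8 + 1·-7 = -65/2

-65/2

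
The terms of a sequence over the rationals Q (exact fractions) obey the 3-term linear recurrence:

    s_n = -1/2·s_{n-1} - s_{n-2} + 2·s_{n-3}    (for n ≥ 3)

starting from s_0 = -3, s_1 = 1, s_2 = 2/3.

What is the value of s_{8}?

s_3 = -1/2·2/3 + -1·1 + 2·-3 = -22/3
s_4 = -1/2·-22/3 + -1·2/3 + 2·1 = 5
s_5 = -1/2·5 + -1·-22/3 + 2·2/3 = 37/6
s_6 = -1/2·37/6 + -1·5 + 2·-22/3 = -91/4
s_7 = -1/2·-91/4 + -1·37/6 + 2·5 = 365/24
s_8 = -1/2·365/24 + -1·-91/4 + 2·37/6 = 1319/48

1319/48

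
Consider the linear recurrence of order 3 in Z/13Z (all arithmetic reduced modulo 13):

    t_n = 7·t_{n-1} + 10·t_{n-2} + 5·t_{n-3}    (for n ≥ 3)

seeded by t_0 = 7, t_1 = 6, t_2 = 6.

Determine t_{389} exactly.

t_3 = 7·6 + 10·6 + 5·7 = 7
t_4 = 7·7 + 10·6 + 5·6 = 9
t_5 = 7·9 + 10·7 + 5·6 = 7
t_6 = 7·7 + 10·9 + 5·7 = 5
t_7 = 7·5 + 10·7 + 5·9 = 7
t_8 = 7·7 + 10·5 + 5·7 = 4
Continuing the recurrence:
  t_9 = 6;  t_10 = 0;  t_11 = 2;  t_12 = 5;  t_13 = 3;  t_14 = 3
  t_15 = 11;  t_16 = 5;  t_17 = 4;  t_18 = 3;  t_19 = 8;  t_20 = 2
  t_21 = 5;  t_22 = 4;  t_23 = 10;  t_24 = 5;  t_25 = 12;  t_26 = 2
  t_27 = 3;  t_28 = 10;  t_29 = 6;  t_30 = 1;  t_31 = 0;  t_32 = 1
  t_33 = 12;  t_34 = 3;  t_35 = 3;  t_36 = 7;  t_37 = 3;  t_38 = 2
  t_39 = 1;  t_40 = 3;  t_41 = 2;  t_42 = 10;  t_43 = 1;  t_44 = 0
  t_45 = 8;  t_46 = 9;  t_47 = 0;  t_48 = 0;  t_49 = 6;  t_50 = 3
  t_51 = 3;  t_52 = 3;  t_53 = 1;  t_54 = 0;  t_55 = 12;  t_56 = 11
  t_57 = 2;  t_58 = 2;  t_59 = 11;  t_60 = 3;  t_61 = 11;  t_62 = 6
  t_63 = 11;  t_64 = 10;  t_65 = 2;  t_66 = 0;  t_67 = 5;  t_68 = 6
  t_69 = 1;  t_70 = 1;  t_71 = 8;  t_72 = 6;  t_73 = 10;  t_74 = 1
  t_75 = 7;  t_76 = 5;  t_77 = 6;  t_78 = 10;  t_79 = 12;  t_80 = 6
  t_81 = 4;  t_82 = 5;  t_83 = 1;  t_84 = 12;  t_85 = 2;  t_86 = 9
  t_87 = 0;  t_88 = 9;  t_89 = 4;  t_90 = 1;  t_91 = 1;  t_92 = 11
  t_93 = 1;  t_94 = 5;  t_95 = 9;  t_96 = 1;  t_97 = 5;  t_98 = 12
  t_99 = 9;  t_100 = 0;  t_101 = 7;  t_102 = 3;  t_103 = 0;  t_104 = 0
  t_105 = 2;  t_106 = 1;  t_107 = 1;  t_108 = 1;  t_109 = 9;  t_110 = 0
  t_111 = 4;  t_112 = 8;  t_113 = 5;  t_114 = 5;  t_115 = 8;  t_116 = 1
  t_117 = 8;  t_118 = 2;  t_119 = 8;  t_120 = 12;  t_121 = 5;  t_122 = 0
  t_123 = 6;  t_124 = 2;  t_125 = 9;  t_126 = 9;  t_127 = 7;  t_128 = 2
  t_129 = 12;  t_130 = 9;  t_131 = 11;  t_132 = 6;  t_133 = 2;  t_134 = 12
  t_135 = 4;  t_136 = 2;  t_137 = 10;  t_138 = 6;  t_139 = 9;  t_140 = 4
  t_141 = 5;  t_142 = 3;  t_143 = 0;  t_144 = 3;  t_145 = 10;  t_146 = 9
  t_147 = 9;  t_148 = 8;  t_149 = 9;  t_150 = 6;  t_151 = 3;  t_152 = 9
  t_153 = 6;  t_154 = 4;  t_155 = 3;  t_156 = 0;  t_157 = 11;  t_158 = 1
  t_159 = 0;  t_160 = 0;  t_161 = 5;  t_162 = 9;  t_163 = 9;  t_164 = 9
  t_165 = 3;  t_166 = 0;  t_167 = 10;  t_168 = 7;  t_169 = 6;  t_170 = 6
  t_171 = 7;  t_172 = 9;  t_173 = 7;  t_174 = 5;  t_175 = 7;  t_176 = 4
  t_177 = 6;  t_178 = 0;  t_179 = 2;  t_180 = 5;  t_181 = 3;  t_182 = 3
  t_183 = 11;  t_184 = 5;  t_185 = 4;  t_186 = 3;  t_187 = 8;  t_188 = 2
  t_189 = 5;  t_190 = 4;  t_191 = 10;  t_192 = 5;  t_193 = 12;  t_194 = 2
  t_195 = 3;  t_196 = 10;  t_197 = 6;  t_198 = 1;  t_199 = 0;  t_200 = 1
  t_201 = 12;  t_202 = 3;  t_203 = 3;  t_204 = 7;  t_205 = 3;  t_206 = 2
  t_207 = 1;  t_208 = 3;  t_209 = 2;  t_210 = 10;  t_211 = 1;  t_212 = 0
  t_213 = 8;  t_214 = 9;  t_215 = 0;  t_216 = 0;  t_217 = 6;  t_218 = 3
  t_219 = 3;  t_220 = 3;  t_221 = 1;  t_222 = 0;  t_223 = 12;  t_224 = 11
  t_225 = 2;  t_226 = 2;  t_227 = 11;  t_228 = 3;  t_229 = 11;  t_230 = 6
  t_231 = 11;  t_232 = 10;  t_233 = 2;  t_234 = 0;  t_235 = 5;  t_236 = 6
  t_237 = 1;  t_238 = 1;  t_239 = 8;  t_240 = 6;  t_241 = 10;  t_242 = 1
  t_243 = 7;  t_244 = 5;  t_245 = 6;  t_246 = 10;  t_247 = 12;  t_248 = 6
  t_249 = 4;  t_250 = 5;  t_251 = 1;  t_252 = 12;  t_253 = 2;  t_254 = 9
  t_255 = 0;  t_256 = 9;  t_257 = 4;  t_258 = 1;  t_259 = 1;  t_260 = 11
  t_261 = 1;  t_262 = 5;  t_263 = 9;  t_264 = 1;  t_265 = 5;  t_266 = 12
  t_267 = 9;  t_268 = 0;  t_269 = 7;  t_270 = 3;  t_271 = 0;  t_272 = 0
  t_273 = 2;  t_274 = 1;  t_275 = 1;  t_276 = 1;  t_277 = 9;  t_278 = 0
  t_279 = 4;  t_280 = 8;  t_281 = 5;  t_282 = 5;  t_283 = 8;  t_284 = 1
  t_285 = 8;  t_286 = 2;  t_287 = 8;  t_288 = 12;  t_289 = 5;  t_290 = 0
  t_291 = 6;  t_292 = 2;  t_293 = 9;  t_294 = 9;  t_295 = 7;  t_296 = 2
  t_297 = 12;  t_298 = 9;  t_299 = 11;  t_300 = 6;  t_301 = 2;  t_302 = 12
  t_303 = 4;  t_304 = 2;  t_305 = 10;  t_306 = 6;  t_307 = 9;  t_308 = 4
  t_309 = 5;  t_310 = 3;  t_311 = 0;  t_312 = 3;  t_313 = 10;  t_314 = 9
  t_315 = 9;  t_316 = 8;  t_317 = 9;  t_318 = 6;  t_319 = 3;  t_320 = 9
  t_321 = 6;  t_322 = 4;  t_323 = 3;  t_324 = 0;  t_325 = 11;  t_326 = 1
  t_327 = 0;  t_328 = 0;  t_329 = 5;  t_330 = 9;  t_331 = 9;  t_332 = 9
  t_333 = 3;  t_334 = 0;  t_335 = 10;  t_336 = 7;  t_337 = 6;  t_338 = 6
  t_339 = 7;  t_340 = 9;  t_341 = 7;  t_342 = 5;  t_343 = 7;  t_344 = 4
  t_345 = 6;  t_346 = 0;  t_347 = 2;  t_348 = 5;  t_349 = 3;  t_350 = 3
  t_351 = 11;  t_352 = 5;  t_353 = 4;  t_354 = 3;  t_355 = 8;  t_356 = 2
  t_357 = 5;  t_358 = 4;  t_359 = 10;  t_360 = 5;  t_361 = 12;  t_362 = 2
  t_363 = 3;  t_364 = 10;  t_365 = 6;  t_366 = 1;  t_367 = 0;  t_368 = 1
  t_369 = 12;  t_370 = 3;  t_371 = 3;  t_372 = 7;  t_373 = 3;  t_374 = 2
  t_375 = 1;  t_376 = 3;  t_377 = 2;  t_378 = 10;  t_379 = 1;  t_380 = 0
  t_381 = 8;  t_382 = 9;  t_383 = 0;  t_384 = 0;  t_385 = 6;  t_386 = 3
  t_387 = 3
t_388 = 7·3 + 10·3 + 5·6 = 3
t_389 = 7·3 + 10·3 + 5·3 = 1

1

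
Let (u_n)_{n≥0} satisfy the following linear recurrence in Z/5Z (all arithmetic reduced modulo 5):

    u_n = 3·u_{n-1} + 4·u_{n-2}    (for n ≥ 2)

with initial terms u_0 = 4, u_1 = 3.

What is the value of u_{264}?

u_2 = 3·3 + 4·4 = 0
u_3 = 3·0 + 4·3 = 2
u_4 = 3·2 + 4·0 = 1
u_5 = 3·1 + 4·2 = 1
u_6 = 3·1 + 4·1 = 2
u_7 = 3·2 + 4·1 = 0
u_8 = 3·0 + 4·2 = 3
u_9 = 3·3 + 4·0 = 4
u_10 = 3·4 + 4·3 = 4
u_11 = 3·4 + 4·4 = 3
(u_10, u_11) = (4, 3) = (u_0, u_1), so the sequence has period 10.
264 ≡ 4 (mod 10), hence u_264 = u_4 = 1.

1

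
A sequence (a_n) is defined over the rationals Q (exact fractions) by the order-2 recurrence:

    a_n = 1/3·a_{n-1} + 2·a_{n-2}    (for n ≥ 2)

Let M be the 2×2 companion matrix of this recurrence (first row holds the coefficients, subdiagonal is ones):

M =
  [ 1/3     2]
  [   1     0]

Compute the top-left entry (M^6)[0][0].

7867/729

(M^6)[0][0] is the top entry after applying M 6 times to the unit state (1, 0). Equivalently it is h_{7} for the auxiliary sequence (h_n) obeying the same recurrence with h_1 = 1 and h_i = 0 for 0 ≤ i < 1:
h_2 = 1/3·1 + 2·0 = 1/3
h_3 = 1/3·1/3 + 2·1 = 19/9
h_4 = 1/3·19/9 + 2·1/3 = 37/27
h_5 = 1/3·37/27 + 2·19/9 = 379/81
h_6 = 1/3·379/81 + 2·37/27 = 1045/243
h_7 = 1/3·1045/243 + 2·379/81 = 7867/729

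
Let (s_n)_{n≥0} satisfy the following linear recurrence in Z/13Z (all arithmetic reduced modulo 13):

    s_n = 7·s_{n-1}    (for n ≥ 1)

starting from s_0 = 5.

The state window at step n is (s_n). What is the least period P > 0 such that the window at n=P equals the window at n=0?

12

n=0: window = (5)
n=1: window = (9)
n=2: window = (11)
n=3: window = (12)
n=4: window = (6)
n=5: window = (3)
n=6: window = (8)
n=7: window = (4)
n=8: window = (2)
n=9: window = (1)
n=10: window = (7)
n=11: window = (10)
n=12: window = (5)
window at n=12 equals window at n=0 → period = 12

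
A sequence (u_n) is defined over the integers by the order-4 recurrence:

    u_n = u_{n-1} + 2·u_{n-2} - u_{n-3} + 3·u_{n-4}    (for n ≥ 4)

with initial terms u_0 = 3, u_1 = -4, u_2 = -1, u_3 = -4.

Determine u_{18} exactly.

-48237

u_4 = 1·-4 + 2·-1 + -1·-4 + 3·3 = 7
u_5 = 1·7 + 2·-4 + -1·-1 + 3·-4 = -12
u_6 = 1·-12 + 2·7 + -1·-4 + 3·-1 = 3
u_7 = 1·3 + 2·-12 + -1·7 + 3·-4 = -40
u_8 = 1·-40 + 2·3 + -1·-12 + 3·7 = -1
u_9 = 1·-1 + 2·-40 + -1·3 + 3·-12 = -120
u_10 = 1·-120 + 2·-1 + -1·-40 + 3·3 = -73
u_11 = 1·-73 + 2·-120 + -1·-1 + 3·-40 = -432
u_12 = 1·-432 + 2·-73 + -1·-120 + 3·-1 = -461
u_13 = 1·-461 + 2·-432 + -1·-73 + 3·-120 = -1612
u_14 = 1·-1612 + 2·-461 + -1·-432 + 3·-73 = -2321
u_15 = 1·-2321 + 2·-1612 + -1·-461 + 3·-432 = -6380
u_16 = 1·-6380 + 2·-2321 + -1·-1612 + 3·-461 = -10793
u_17 = 1·-10793 + 2·-6380 + -1·-2321 + 3·-1612 = -26068
u_18 = 1·-26068 + 2·-10793 + -1·-6380 + 3·-2321 = -48237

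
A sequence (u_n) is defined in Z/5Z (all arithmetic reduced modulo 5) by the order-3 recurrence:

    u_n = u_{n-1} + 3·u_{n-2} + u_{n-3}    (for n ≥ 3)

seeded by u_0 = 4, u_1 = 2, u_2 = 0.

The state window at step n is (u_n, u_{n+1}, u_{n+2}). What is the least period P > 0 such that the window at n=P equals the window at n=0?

12

n=0: window = (4, 2, 0)
n=1: window = (2, 0, 0)
n=2: window = (0, 0, 2)
n=3: window = (0, 2, 2)
n=4: window = (2, 2, 3)
n=5: window = (2, 3, 1)
n=6: window = (3, 1, 2)
n=7: window = (1, 2, 3)
n=8: window = (2, 3, 0)
n=9: window = (3, 0, 1)
n=10: window = (0, 1, 4)
n=11: window = (1, 4, 2)
n=12: window = (4, 2, 0)
window at n=12 equals window at n=0 → period = 12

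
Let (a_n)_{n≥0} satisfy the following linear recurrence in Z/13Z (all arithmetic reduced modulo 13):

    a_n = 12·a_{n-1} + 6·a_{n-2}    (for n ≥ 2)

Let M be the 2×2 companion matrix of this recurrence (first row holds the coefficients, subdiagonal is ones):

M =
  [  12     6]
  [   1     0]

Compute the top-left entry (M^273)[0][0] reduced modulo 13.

(M^273)[0][0] is the top entry after applying M 273 times to the unit state (1, 0). Equivalently it is h_{274} for the auxiliary sequence (h_n) obeying the same recurrence with h_1 = 1 and h_i = 0 for 0 ≤ i < 1:
h_2 = 12·1 + 6·0 = 12
h_3 = 12·12 + 6·1 = 7
h_4 = 12·7 + 6·12 = 0
h_5 = 12·0 + 6·7 = 3
h_6 = 12·3 + 6·0 = 10
h_7 = 12·10 + 6·3 = 8
h_8 = 12·8 + 6·10 = 0
h_9 = 12·0 + 6·8 = 9
h_10 = 12·9 + 6·0 = 4
h_11 = 12·4 + 6·9 = 11
h_12 = 12·11 + 6·4 = 0
h_13 = 12·0 + 6·11 = 1
(h_12, h_13) = (0, 1) = (h_0, h_1), so the sequence has period 12.
274 ≡ 10 (mod 12), hence h_274 = h_10 = 4.

4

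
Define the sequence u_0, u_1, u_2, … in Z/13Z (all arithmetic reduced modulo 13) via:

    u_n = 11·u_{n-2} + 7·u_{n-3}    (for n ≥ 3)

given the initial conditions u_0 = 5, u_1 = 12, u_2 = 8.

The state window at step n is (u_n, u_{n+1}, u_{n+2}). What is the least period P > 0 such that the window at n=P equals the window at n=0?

12

n=0: window = (5, 12, 8)
n=1: window = (12, 8, 11)
n=2: window = (8, 11, 3)
n=3: window = (11, 3, 8)
n=4: window = (3, 8, 6)
n=5: window = (8, 6, 5)
n=6: window = (6, 5, 5)
n=7: window = (5, 5, 6)
n=8: window = (5, 6, 12)
n=9: window = (6, 12, 10)
n=10: window = (12, 10, 5)
n=11: window = (10, 5, 12)
n=12: window = (5, 12, 8)
window at n=12 equals window at n=0 → period = 12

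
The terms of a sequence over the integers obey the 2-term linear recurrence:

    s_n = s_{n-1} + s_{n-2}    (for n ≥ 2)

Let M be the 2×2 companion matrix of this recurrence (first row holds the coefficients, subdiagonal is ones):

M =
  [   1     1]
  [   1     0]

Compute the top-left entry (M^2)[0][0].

(M^2)[0][0] is the top entry after applying M 2 times to the unit state (1, 0). Equivalently it is h_{3} for the auxiliary sequence (h_n) obeying the same recurrence with h_1 = 1 and h_i = 0 for 0 ≤ i < 1:
h_2 = 1·1 + 1·0 = 1
h_3 = 1·1 + 1·1 = 2

2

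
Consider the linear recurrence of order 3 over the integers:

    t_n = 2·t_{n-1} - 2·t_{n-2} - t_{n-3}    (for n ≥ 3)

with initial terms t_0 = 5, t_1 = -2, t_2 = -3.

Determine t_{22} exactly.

129794

t_3 = 2·-3 + -2·-2 + -1·5 = -7
t_4 = 2·-7 + -2·-3 + -1·-2 = -6
t_5 = 2·-6 + -2·-7 + -1·-3 = 5
t_6 = 2·5 + -2·-6 + -1·-7 = 29
t_7 = 2·29 + -2·5 + -1·-6 = 54
t_8 = 2·54 + -2·29 + -1·5 = 45
t_9 = 2·45 + -2·54 + -1·29 = -47
t_10 = 2·-47 + -2·45 + -1·54 = -238
t_11 = 2·-238 + -2·-47 + -1·45 = -427
t_12 = 2·-427 + -2·-238 + -1·-47 = -331
t_13 = 2·-331 + -2·-427 + -1·-238 = 430
t_14 = 2·430 + -2·-331 + -1·-427 = 1949
t_15 = 2·1949 + -2·430 + -1·-331 = 3369
t_16 = 2·3369 + -2·1949 + -1·430 = 2410
t_17 = 2·2410 + -2·3369 + -1·1949 = -3867
t_18 = 2·-3867 + -2·2410 + -1·3369 = -15923
t_19 = 2·-15923 + -2·-3867 + -1·2410 = -26522
t_20 = 2·-26522 + -2·-15923 + -1·-3867 = -17331
t_21 = 2·-17331 + -2·-26522 + -1·-15923 = 34305
t_22 = 2·34305 + -2·-17331 + -1·-26522 = 129794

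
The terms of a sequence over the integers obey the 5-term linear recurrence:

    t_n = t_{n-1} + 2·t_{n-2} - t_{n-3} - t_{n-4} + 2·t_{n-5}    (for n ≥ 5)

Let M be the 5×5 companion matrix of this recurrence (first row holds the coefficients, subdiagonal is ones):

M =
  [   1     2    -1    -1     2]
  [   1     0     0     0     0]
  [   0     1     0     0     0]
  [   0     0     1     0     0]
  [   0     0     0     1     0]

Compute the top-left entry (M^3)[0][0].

(M^3)[0][0] is the top entry after applying M 3 times to the unit state (1, 0, 0, 0, 0). Equivalently it is h_{7} for the auxiliary sequence (h_n) obeying the same recurrence with h_4 = 1 and h_i = 0 for 0 ≤ i < 4:
h_5 = 1·1 + 2·0 + -1·0 + -1·0 + 2·0 = 1
h_6 = 1·1 + 2·1 + -1·0 + -1·0 + 2·0 = 3
h_7 = 1·3 + 2·1 + -1·1 + -1·0 + 2·0 = 4

4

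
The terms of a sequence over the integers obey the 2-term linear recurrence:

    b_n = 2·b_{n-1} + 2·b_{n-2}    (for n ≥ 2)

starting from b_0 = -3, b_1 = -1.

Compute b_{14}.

-1190912

b_2 = 2·-1 + 2·-3 = -8
b_3 = 2·-8 + 2·-1 = -18
b_4 = 2·-18 + 2·-8 = -52
b_5 = 2·-52 + 2·-18 = -140
b_6 = 2·-140 + 2·-52 = -384
b_7 = 2·-384 + 2·-140 = -1048
b_8 = 2·-1048 + 2·-384 = -2864
b_9 = 2·-2864 + 2·-1048 = -7824
b_10 = 2·-7824 + 2·-2864 = -21376
b_11 = 2·-21376 + 2·-7824 = -58400
b_12 = 2·-58400 + 2·-21376 = -159552
b_13 = 2·-159552 + 2·-58400 = -435904
b_14 = 2·-435904 + 2·-159552 = -1190912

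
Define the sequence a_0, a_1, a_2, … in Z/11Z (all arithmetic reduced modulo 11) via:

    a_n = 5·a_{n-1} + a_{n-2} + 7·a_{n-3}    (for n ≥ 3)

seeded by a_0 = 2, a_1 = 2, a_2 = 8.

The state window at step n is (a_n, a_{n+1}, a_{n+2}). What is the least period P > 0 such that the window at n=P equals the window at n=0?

n=0: window = (2, 2, 8)
n=1: window = (2, 8, 1)
n=2: window = (8, 1, 5)
n=3: window = (1, 5, 5)
n=4: window = (5, 5, 4)
n=5: window = (5, 4, 5)
n=6: window = (4, 5, 9)
n=7: window = (5, 9, 1)
n=8: window = (9, 1, 5)
n=9: window = (1, 5, 1)
n=10: window = (5, 1, 6)
n=11: window = (1, 6, 0)
n=12: window = (6, 0, 2)
n=13: window = (0, 2, 8)
n=14: window = (2, 8, 9)
n=15: window = (8, 9, 1)
n=16: window = (9, 1, 4)
n=17: window = (1, 4, 7)
n=18: window = (4, 7, 2)
n=19: window = (7, 2, 1)
n=20: window = (2, 1, 1)
n=21: window = (1, 1, 9)
n=22: window = (1, 9, 9)
n=23: window = (9, 9, 6)
n=24: window = (9, 6, 3)
n=25: window = (6, 3, 7)
n=26: window = (3, 7, 3)
n=27: window = (7, 3, 10)
n=28: window = (3, 10, 3)
n=29: window = (10, 3, 2)
n=30: window = (3, 2, 6)
n=31: window = (2, 6, 9)
n=32: window = (6, 9, 10)
n=33: window = (9, 10, 2)
n=34: window = (10, 2, 6)
n=35: window = (2, 6, 3)
n=36: window = (6, 3, 2)
n=37: window = (3, 2, 0)
n=38: window = (2, 0, 1)
n=39: window = (0, 1, 8)
n=40: window = (1, 8, 8)
…
n=118: window = (5, 1, 2)
n=119: window = (1, 2, 2)
n=120: window = (2, 2, 8)
window at n=120 equals window at n=0 → period = 120

120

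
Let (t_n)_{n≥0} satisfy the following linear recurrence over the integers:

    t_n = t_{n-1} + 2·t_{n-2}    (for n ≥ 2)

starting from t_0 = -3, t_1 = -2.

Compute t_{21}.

-3495252

t_2 = 1·-2 + 2·-3 = -8
t_3 = 1·-8 + 2·-2 = -12
t_4 = 1·-12 + 2·-8 = -28
t_5 = 1·-28 + 2·-12 = -52
t_6 = 1·-52 + 2·-28 = -108
t_7 = 1·-108 + 2·-52 = -212
t_8 = 1·-212 + 2·-108 = -428
t_9 = 1·-428 + 2·-212 = -852
t_10 = 1·-852 + 2·-428 = -1708
t_11 = 1·-1708 + 2·-852 = -3412
t_12 = 1·-3412 + 2·-1708 = -6828
t_13 = 1·-6828 + 2·-3412 = -13652
t_14 = 1·-13652 + 2·-6828 = -27308
t_15 = 1·-27308 + 2·-13652 = -54612
t_16 = 1·-54612 + 2·-27308 = -109228
t_17 = 1·-109228 + 2·-54612 = -218452
t_18 = 1·-218452 + 2·-109228 = -436908
t_19 = 1·-436908 + 2·-218452 = -873812
t_20 = 1·-873812 + 2·-436908 = -1747628
t_21 = 1·-1747628 + 2·-873812 = -3495252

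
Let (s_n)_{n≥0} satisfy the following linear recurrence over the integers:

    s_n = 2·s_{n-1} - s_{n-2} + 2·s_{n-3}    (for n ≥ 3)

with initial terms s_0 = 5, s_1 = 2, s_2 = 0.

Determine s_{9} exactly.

s_3 = 2·0 + -1·2 + 2·5 = 8
s_4 = 2·8 + -1·0 + 2·2 = 20
s_5 = 2·20 + -1·8 + 2·0 = 32
s_6 = 2·32 + -1·20 + 2·8 = 60
s_7 = 2·60 + -1·32 + 2·20 = 128
s_8 = 2·128 + -1·60 + 2·32 = 260
s_9 = 2·260 + -1·128 + 2·60 = 512

512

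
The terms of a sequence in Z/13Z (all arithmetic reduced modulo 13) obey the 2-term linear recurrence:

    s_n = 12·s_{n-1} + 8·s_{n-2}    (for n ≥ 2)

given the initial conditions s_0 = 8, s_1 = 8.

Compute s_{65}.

10

s_2 = 12·8 + 8·8 = 4
s_3 = 12·4 + 8·8 = 8
s_4 = 12·8 + 8·4 = 11
s_5 = 12·11 + 8·8 = 1
s_6 = 12·1 + 8·11 = 9
s_7 = 12·9 + 8·1 = 12
s_8 = 12·12 + 8·9 = 8
s_9 = 12·8 + 8·12 = 10
s_10 = 12·10 + 8·8 = 2
s_11 = 12·2 + 8·10 = 0
s_12 = 12·0 + 8·2 = 3
s_13 = 12·3 + 8·0 = 10
s_14 = 12·10 + 8·3 = 1
s_15 = 12·1 + 8·10 = 1
s_16 = 12·1 + 8·1 = 7
s_17 = 12·7 + 8·1 = 1
s_18 = 12·1 + 8·7 = 3
s_19 = 12·3 + 8·1 = 5
s_20 = 12·5 + 8·3 = 6
s_21 = 12·6 + 8·5 = 8
s_22 = 12·8 + 8·6 = 1
s_23 = 12·1 + 8·8 = 11
s_24 = 12·11 + 8·1 = 10
s_25 = 12·10 + 8·11 = 0
s_26 = 12·0 + 8·10 = 2
s_27 = 12·2 + 8·0 = 11
s_28 = 12·11 + 8·2 = 5
s_29 = 12·5 + 8·11 = 5
s_30 = 12·5 + 8·5 = 9
s_31 = 12·9 + 8·5 = 5
s_32 = 12·5 + 8·9 = 2
s_33 = 12·2 + 8·5 = 12
s_34 = 12·12 + 8·2 = 4
s_35 = 12·4 + 8·12 = 1
s_36 = 12·1 + 8·4 = 5
s_37 = 12·5 + 8·1 = 3
s_38 = 12·3 + 8·5 = 11
s_39 = 12·11 + 8·3 = 0
s_40 = 12·0 + 8·11 = 10
s_41 = 12·10 + 8·0 = 3
s_42 = 12·3 + 8·10 = 12
s_43 = 12·12 + 8·3 = 12
s_44 = 12·12 + 8·12 = 6
s_45 = 12·6 + 8·12 = 12
s_46 = 12·12 + 8·6 = 10
s_47 = 12·10 + 8·12 = 8
s_48 = 12·8 + 8·10 = 7
s_49 = 12·7 + 8·8 = 5
s_50 = 12·5 + 8·7 = 12
s_51 = 12·12 + 8·5 = 2
s_52 = 12·2 + 8·12 = 3
s_53 = 12·3 + 8·2 = 0
s_54 = 12·0 + 8·3 = 11
s_55 = 12·11 + 8·0 = 2
s_56 = 12·2 + 8·11 = 8
s_57 = 12·8 + 8·2 = 8
s_58 = 12·8 + 8·8 = 4
s_59 = 12·4 + 8·8 = 8
s_60 = 12·8 + 8·4 = 11
s_61 = 12·11 + 8·8 = 1
s_62 = 12·1 + 8·11 = 9
s_63 = 12·9 + 8·1 = 12
s_64 = 12·12 + 8·9 = 8
s_65 = 12·8 + 8·12 = 10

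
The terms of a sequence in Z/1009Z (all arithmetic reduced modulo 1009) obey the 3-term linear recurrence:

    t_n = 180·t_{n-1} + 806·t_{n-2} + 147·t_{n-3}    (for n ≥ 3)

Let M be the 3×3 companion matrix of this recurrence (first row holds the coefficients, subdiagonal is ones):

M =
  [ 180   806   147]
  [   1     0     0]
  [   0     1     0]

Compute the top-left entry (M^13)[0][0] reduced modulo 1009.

418

(M^13)[0][0] is the top entry after applying M 13 times to the unit state (1, 0, 0). Equivalently it is h_{15} for the auxiliary sequence (h_n) obeying the same recurrence with h_2 = 1 and h_i = 0 for 0 ≤ i < 2:
h_3 = 180·1 + 806·0 + 147·0 = 180
h_4 = 180·180 + 806·1 + 147·0 = 918
h_5 = 180·918 + 806·180 + 147·1 = 704
h_6 = 180·704 + 806·918 + 147·180 = 123
h_7 = 180·123 + 806·704 + 147·918 = 48
h_8 = 180·48 + 806·123 + 147·704 = 385
h_9 = 180·385 + 806·48 + 147·123 = 953
h_10 = 180·953 + 806·385 + 147·48 = 550
h_11 = 180·550 + 806·953 + 147·385 = 478
h_12 = 180·478 + 806·550 + 147·953 = 464
h_13 = 180·464 + 806·478 + 147·550 = 742
h_14 = 180·742 + 806·464 + 147·478 = 662
h_15 = 180·662 + 806·742 + 147·464 = 418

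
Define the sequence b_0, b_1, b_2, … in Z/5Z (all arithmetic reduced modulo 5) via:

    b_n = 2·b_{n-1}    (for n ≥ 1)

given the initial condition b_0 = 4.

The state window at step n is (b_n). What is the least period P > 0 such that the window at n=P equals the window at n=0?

4

n=0: window = (4)
n=1: window = (3)
n=2: window = (1)
n=3: window = (2)
n=4: window = (4)
window at n=4 equals window at n=0 → period = 4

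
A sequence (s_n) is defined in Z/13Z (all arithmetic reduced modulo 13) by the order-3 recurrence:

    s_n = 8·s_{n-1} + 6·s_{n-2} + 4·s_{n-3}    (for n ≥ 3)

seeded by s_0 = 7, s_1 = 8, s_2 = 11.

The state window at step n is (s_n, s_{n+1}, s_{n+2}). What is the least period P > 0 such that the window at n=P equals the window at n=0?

n=0: window = (7, 8, 11)
n=1: window = (8, 11, 8)
n=2: window = (11, 8, 6)
n=3: window = (8, 6, 10)
n=4: window = (6, 10, 5)
n=5: window = (10, 5, 7)
n=6: window = (5, 7, 9)
n=7: window = (7, 9, 4)
n=8: window = (9, 4, 10)
n=9: window = (4, 10, 10)
n=10: window = (10, 10, 0)
n=11: window = (10, 0, 9)
n=12: window = (0, 9, 8)
n=13: window = (9, 8, 1)
n=14: window = (8, 1, 1)
n=15: window = (1, 1, 7)
n=16: window = (1, 7, 1)
n=17: window = (7, 1, 2)
n=18: window = (1, 2, 11)
n=19: window = (2, 11, 0)
n=20: window = (11, 0, 9)
n=21: window = (0, 9, 12)
n=22: window = (9, 12, 7)
n=23: window = (12, 7, 8)
n=24: window = (7, 8, 11)
window at n=24 equals window at n=0 → period = 24

24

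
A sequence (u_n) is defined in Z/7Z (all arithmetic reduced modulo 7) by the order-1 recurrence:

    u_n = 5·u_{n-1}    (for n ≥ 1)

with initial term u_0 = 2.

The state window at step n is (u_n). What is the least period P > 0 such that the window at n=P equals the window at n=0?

6

n=0: window = (2)
n=1: window = (3)
n=2: window = (1)
n=3: window = (5)
n=4: window = (4)
n=5: window = (6)
n=6: window = (2)
window at n=6 equals window at n=0 → period = 6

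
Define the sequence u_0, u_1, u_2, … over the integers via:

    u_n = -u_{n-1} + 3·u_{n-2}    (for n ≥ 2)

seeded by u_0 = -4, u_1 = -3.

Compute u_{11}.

5859

u_2 = -1·-3 + 3·-4 = -9
u_3 = -1·-9 + 3·-3 = 0
u_4 = -1·0 + 3·-9 = -27
u_5 = -1·-27 + 3·0 = 27
u_6 = -1·27 + 3·-27 = -108
u_7 = -1·-108 + 3·27 = 189
u_8 = -1·189 + 3·-108 = -513
u_9 = -1·-513 + 3·189 = 1080
u_10 = -1·1080 + 3·-513 = -2619
u_11 = -1·-2619 + 3·1080 = 5859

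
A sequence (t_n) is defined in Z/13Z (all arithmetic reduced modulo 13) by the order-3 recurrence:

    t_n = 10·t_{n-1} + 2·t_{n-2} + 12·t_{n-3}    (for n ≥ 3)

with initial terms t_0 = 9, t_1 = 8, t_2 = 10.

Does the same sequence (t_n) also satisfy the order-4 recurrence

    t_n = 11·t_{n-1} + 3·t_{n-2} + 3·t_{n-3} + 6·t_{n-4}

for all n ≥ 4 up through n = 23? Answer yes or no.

no

Terms t_0..t_23: 9, 8, 10, 3, 3, 0, 3, 1, 3, 3, 9, 2, 9, 7, 8, 7, 1, 3, 12, 8, 10, 0, 12, 6
n=4: candidate gives 11, actual t_4 = 3 ✗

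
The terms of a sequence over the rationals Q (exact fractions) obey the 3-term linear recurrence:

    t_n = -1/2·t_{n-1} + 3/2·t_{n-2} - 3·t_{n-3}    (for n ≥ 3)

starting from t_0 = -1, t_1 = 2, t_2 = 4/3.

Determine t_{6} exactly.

t_3 = -1/2·4/3 + 3/2·2 + -3·-1 = 16/3
t_4 = -1/2·16/3 + 3/2·4/3 + -3·2 = -20/3
t_5 = -1/2·-20/3 + 3/2·16/3 + -3·4/3 = 22/3
t_6 = -1/2·22/3 + 3/2·-20/3 + -3·16/3 = -89/3

-89/3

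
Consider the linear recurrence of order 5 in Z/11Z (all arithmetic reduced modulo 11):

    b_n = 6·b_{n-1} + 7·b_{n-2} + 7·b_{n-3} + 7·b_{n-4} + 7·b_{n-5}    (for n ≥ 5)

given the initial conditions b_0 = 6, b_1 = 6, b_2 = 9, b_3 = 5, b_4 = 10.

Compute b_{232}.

7

b_5 = 6·10 + 7·5 + 7·9 + 7·6 + 7·6 = 0
b_6 = 6·0 + 7·10 + 7·5 + 7·9 + 7·6 = 1
b_7 = 6·1 + 7·0 + 7·10 + 7·5 + 7·9 = 9
b_8 = 6·9 + 7·1 + 7·0 + 7·10 + 7·5 = 1
b_9 = 6·1 + 7·9 + 7·1 + 7·0 + 7·10 = 3
b_10 = 6·3 + 7·1 + 7·9 + 7·1 + 7·0 = 7
Continuing the recurrence:
  b_11 = 8;  b_12 = 1;  b_13 = 7;  b_14 = 10;  b_15 = 1;  b_16 = 1
  b_17 = 7;  b_18 = 10;  b_19 = 6;  b_20 = 4;  b_21 = 5;  b_22 = 10
  b_23 = 4;  b_24 = 1;  b_25 = 2;  b_26 = 9;  b_27 = 8;  b_28 = 6
  b_29 = 0;  b_30 = 10;  b_31 = 1;  b_32 = 9;  b_33 = 8;  b_34 = 1
  b_35 = 4;  b_36 = 3;  b_37 = 7;  b_38 = 0;  b_39 = 6;  b_40 = 2
  b_41 = 3;  b_42 = 2;  b_43 = 1;  b_44 = 9;  b_45 = 0;  b_46 = 6
  b_47 = 10;  b_48 = 7;  b_49 = 8;  b_50 = 0;  b_51 = 8;  b_52 = 3
  b_53 = 3;  b_54 = 8;  b_55 = 3;  b_56 = 7;  b_57 = 7;  b_58 = 2
  b_59 = 0;  b_60 = 1;  b_61 = 8;  b_62 = 8;  b_63 = 4;  b_64 = 0
  b_65 = 4;  b_66 = 10;  b_67 = 7;  b_68 = 3;  b_69 = 0;  b_70 = 3
  b_71 = 4;  b_72 = 5;  b_73 = 1;  b_74 = 2;  b_75 = 4;  b_76 = 9
  b_77 = 6;  b_78 = 5;  b_79 = 1;  b_80 = 9;  b_81 = 3;  b_82 = 0
  b_83 = 5;  b_84 = 0;  b_85 = 9;  b_86 = 0;  b_87 = 10;  b_88 = 4
  b_89 = 3;  b_90 = 3;  b_91 = 5;  b_92 = 5;  b_93 = 3;  b_94 = 9
  b_95 = 1;  b_96 = 6;  b_97 = 8;  b_98 = 5;  b_99 = 0;  b_100 = 8
  b_101 = 5;  b_102 = 1;  b_103 = 0;  b_104 = 10;  b_105 = 4;  b_106 = 4
  b_107 = 8;  b_108 = 9;  b_109 = 5;  b_110 = 7;  b_111 = 4;  b_112 = 7
  b_113 = 8;  b_114 = 0;  b_115 = 6;  b_116 = 4;  b_117 = 6;  b_118 = 8
  b_119 = 6;  b_120 = 6;  b_121 = 6;  b_122 = 9;  b_123 = 5;  b_124 = 10
  b_125 = 0;  b_126 = 1;  b_127 = 9;  b_128 = 1;  b_129 = 3;  b_130 = 7
  b_131 = 8;  b_132 = 1;  b_133 = 7;  b_134 = 10;  b_135 = 1;  b_136 = 1
  b_137 = 7;  b_138 = 10;  b_139 = 6;  b_140 = 4;  b_141 = 5;  b_142 = 10
  b_143 = 4;  b_144 = 1;  b_145 = 2;  b_146 = 9;  b_147 = 8;  b_148 = 6
  b_149 = 0;  b_150 = 10;  b_151 = 1;  b_152 = 9;  b_153 = 8;  b_154 = 1
  b_155 = 4;  b_156 = 3;  b_157 = 7;  b_158 = 0;  b_159 = 6;  b_160 = 2
  b_161 = 3;  b_162 = 2;  b_163 = 1;  b_164 = 9;  b_165 = 0;  b_166 = 6
  b_167 = 10;  b_168 = 7;  b_169 = 8;  b_170 = 0;  b_171 = 8;  b_172 = 3
  b_173 = 3;  b_174 = 8;  b_175 = 3;  b_176 = 7;  b_177 = 7;  b_178 = 2
  b_179 = 0;  b_180 = 1;  b_181 = 8;  b_182 = 8;  b_183 = 4;  b_184 = 0
  b_185 = 4;  b_186 = 10;  b_187 = 7;  b_188 = 3;  b_189 = 0;  b_190 = 3
  b_191 = 4;  b_192 = 5;  b_193 = 1;  b_194 = 2;  b_195 = 4;  b_196 = 9
  b_197 = 6;  b_198 = 5;  b_199 = 1;  b_200 = 9;  b_201 = 3;  b_202 = 0
  b_203 = 5;  b_204 = 0;  b_205 = 9;  b_206 = 0;  b_207 = 10;  b_208 = 4
  b_209 = 3;  b_210 = 3;  b_211 = 5;  b_212 = 5;  b_213 = 3;  b_214 = 9
  b_215 = 1;  b_216 = 6;  b_217 = 8;  b_218 = 5;  b_219 = 0;  b_220 = 8
  b_221 = 5;  b_222 = 1;  b_223 = 0;  b_224 = 10;  b_225 = 4;  b_226 = 4
  b_227 = 8;  b_228 = 9;  b_229 = 5;  b_230 = 7
b_231 = 6·7 + 7·5 + 7·9 + 7·8 + 7·4 = 4
b_232 = 6·4 + 7·7 + 7·5 + 7·9 + 7·8 = 7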